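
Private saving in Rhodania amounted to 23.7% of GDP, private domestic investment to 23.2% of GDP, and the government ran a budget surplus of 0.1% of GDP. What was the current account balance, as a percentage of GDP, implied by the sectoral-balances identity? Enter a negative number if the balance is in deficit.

By the sectoral-balances identity, CA = (S_private - I) + (T - G).
Private balance = 23.7 - 23.2 = 0.5
Government balance (T - G) = 0.1
CA = 0.5 + 0.1 = 0.6

0.6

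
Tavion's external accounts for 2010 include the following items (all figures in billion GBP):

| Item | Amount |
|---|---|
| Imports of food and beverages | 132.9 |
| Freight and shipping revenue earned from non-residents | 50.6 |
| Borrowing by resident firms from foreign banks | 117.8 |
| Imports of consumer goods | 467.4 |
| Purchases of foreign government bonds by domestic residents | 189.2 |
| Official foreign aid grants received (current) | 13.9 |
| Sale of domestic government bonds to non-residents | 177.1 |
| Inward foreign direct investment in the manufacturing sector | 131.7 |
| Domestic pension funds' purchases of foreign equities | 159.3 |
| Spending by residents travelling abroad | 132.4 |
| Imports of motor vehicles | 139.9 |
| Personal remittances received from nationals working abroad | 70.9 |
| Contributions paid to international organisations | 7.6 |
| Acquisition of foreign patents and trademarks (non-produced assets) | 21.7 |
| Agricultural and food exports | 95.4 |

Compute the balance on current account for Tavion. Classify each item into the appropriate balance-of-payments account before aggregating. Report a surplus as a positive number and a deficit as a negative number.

Goods: 95.4 - 467.4 - 132.9 - 139.9 = -644.8
Services: -132.4 + 50.6 = -81.8
Secondary income: 13.9 + 70.9 - 7.6 = 77.2
Current account = (-644.8) + (-81.8) + 77.2 = -649.4
(Excluded from the current account — financial account: borrowing by resident firms from foreign banks 117.8, purchases of foreign government bonds by domestic residents 189.2, sale of domestic government bonds to non-residents 177.1, inward foreign direct investment in the manufacturing sector 131.7, domestic pension funds' purchases of foreign equities 159.3; capital account: acquisition of foreign patents and trademarks (non-produced assets) 21.7.)

-649.4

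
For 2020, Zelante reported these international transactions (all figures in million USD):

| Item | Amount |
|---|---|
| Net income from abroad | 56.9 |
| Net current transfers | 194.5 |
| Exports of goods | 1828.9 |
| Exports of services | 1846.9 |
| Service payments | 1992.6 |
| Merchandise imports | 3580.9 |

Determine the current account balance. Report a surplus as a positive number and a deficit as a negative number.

-1646.3

Goods balance = 1828.9 - 3580.9 = -1752.0
Services balance = 1846.9 - 1992.6 = -145.7
Trade balance (goods + services) = -1752.0 + (-145.7) = -1897.7
Net primary income = 56.9
Net secondary income = 194.5
Current account = -1897.7 + 56.9 + 194.5 = -1646.3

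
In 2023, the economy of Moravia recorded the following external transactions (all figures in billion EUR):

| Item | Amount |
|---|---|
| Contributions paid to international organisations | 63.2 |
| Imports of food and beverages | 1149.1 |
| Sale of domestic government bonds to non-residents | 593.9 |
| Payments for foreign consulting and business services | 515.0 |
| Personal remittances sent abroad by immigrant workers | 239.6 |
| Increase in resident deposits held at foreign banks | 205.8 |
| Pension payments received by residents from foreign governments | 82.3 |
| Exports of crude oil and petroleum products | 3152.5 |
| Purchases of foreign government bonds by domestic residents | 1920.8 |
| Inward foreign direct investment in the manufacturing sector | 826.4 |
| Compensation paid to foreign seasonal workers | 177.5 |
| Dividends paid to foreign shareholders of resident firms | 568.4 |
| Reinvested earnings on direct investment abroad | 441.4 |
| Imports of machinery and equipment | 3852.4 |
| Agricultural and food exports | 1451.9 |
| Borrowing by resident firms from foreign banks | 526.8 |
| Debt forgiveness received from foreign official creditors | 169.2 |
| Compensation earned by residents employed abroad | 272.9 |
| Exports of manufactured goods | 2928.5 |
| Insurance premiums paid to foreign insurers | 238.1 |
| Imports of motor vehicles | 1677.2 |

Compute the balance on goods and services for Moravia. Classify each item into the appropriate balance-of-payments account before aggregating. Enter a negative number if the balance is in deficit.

101.1

Goods: -1149.1 + 2928.5 - 3852.4 + 3152.5 - 1677.2 + 1451.9 = 854.2
Services: -515.0 - 238.1 = -753.1
Trade balance = 854.2 + (-753.1) = 101.1
(Excluded from the trade balance — secondary income: contributions paid to international organisations 63.2, personal remittances sent abroad by immigrant workers 239.6, pension payments received by residents from foreign governments 82.3; financial account: sale of domestic government bonds to non-residents 593.9, increase in resident deposits held at foreign banks 205.8, purchases of foreign government bonds by domestic residents 1920.8, inward foreign direct investment in the manufacturing sector 826.4, borrowing by resident firms from foreign banks 526.8; primary income: compensation paid to foreign seasonal workers 177.5, dividends paid to foreign shareholders of resident firms 568.4, reinvested earnings on direct investment abroad 441.4, compensation earned by residents employed abroad 272.9; capital account: debt forgiveness received from foreign official creditors 169.2.)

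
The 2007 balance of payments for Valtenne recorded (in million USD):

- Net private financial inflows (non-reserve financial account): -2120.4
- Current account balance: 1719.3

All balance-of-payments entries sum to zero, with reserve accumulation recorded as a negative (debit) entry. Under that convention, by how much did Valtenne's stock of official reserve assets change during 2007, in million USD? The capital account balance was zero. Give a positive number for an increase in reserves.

Official reserve transactions balance = -(1719.3 + (-2120.4)) = 401.1
An accumulation of reserves is recorded as a debit (negative entry), so the change in the stock of reserves is the negative of that balance.
Change in official reserves = -(401.1) = -401.1

-401.1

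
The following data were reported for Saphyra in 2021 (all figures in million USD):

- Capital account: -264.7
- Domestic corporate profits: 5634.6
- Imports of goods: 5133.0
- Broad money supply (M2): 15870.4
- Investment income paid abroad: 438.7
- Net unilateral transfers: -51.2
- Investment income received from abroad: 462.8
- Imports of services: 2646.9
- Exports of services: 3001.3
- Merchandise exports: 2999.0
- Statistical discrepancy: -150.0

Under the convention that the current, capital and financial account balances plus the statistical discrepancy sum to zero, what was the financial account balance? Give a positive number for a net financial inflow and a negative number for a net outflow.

Goods balance = 2999.0 - 5133.0 = -2134.0
Services balance = 3001.3 - 2646.9 = 354.4
Trade balance (goods + services) = -2134.0 + 354.4 = -1779.6
Net primary income = 462.8 - 438.7 = 24.1
Net secondary income = -51.2
Current account = -1779.6 + 24.1 + (-51.2) = -1806.7
Financial account = -(-1806.7 + (-264.7) + (-150.0)) = 2221.4

2221.4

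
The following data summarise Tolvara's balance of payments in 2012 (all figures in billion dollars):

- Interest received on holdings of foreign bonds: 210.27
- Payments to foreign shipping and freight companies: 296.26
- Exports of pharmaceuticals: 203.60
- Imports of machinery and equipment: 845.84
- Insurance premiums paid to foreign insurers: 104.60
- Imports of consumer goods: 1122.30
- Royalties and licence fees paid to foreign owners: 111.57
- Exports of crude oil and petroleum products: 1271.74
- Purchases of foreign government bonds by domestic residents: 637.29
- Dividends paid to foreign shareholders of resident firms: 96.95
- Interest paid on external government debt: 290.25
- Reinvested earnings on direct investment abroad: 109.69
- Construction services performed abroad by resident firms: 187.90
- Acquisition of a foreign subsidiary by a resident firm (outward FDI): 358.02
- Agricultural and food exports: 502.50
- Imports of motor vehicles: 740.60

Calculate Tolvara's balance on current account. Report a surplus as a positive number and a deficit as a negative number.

-1122.67

Goods: 502.50 - 740.60 - 1122.30 + 1271.74 - 845.84 + 203.60 = -730.90
Services: -111.57 - 296.26 - 104.60 + 187.90 = -324.53
Primary income: 109.69 + 210.27 - 96.95 - 290.25 = -67.24
Current account = (-730.90) + (-324.53) + (-67.24) = -1122.67
(Excluded from the current account — financial account: purchases of foreign government bonds by domestic residents 637.29, acquisition of a foreign subsidiary by a resident firm (outward FDI) 358.02.)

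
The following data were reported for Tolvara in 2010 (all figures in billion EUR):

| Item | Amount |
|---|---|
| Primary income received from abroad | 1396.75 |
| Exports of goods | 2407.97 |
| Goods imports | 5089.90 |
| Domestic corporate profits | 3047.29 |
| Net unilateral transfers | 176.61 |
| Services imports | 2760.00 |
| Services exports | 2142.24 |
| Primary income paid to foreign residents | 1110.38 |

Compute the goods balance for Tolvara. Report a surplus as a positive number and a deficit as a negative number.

Goods balance = 2407.97 - 5089.90 = -2681.93

-2681.93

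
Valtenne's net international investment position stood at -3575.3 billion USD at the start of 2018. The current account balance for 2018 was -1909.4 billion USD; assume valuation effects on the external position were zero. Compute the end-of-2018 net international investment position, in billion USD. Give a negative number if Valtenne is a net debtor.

With no valuation effects, change in NIIP = current account = -1909.4
End-of-year NIIP = -3575.3 + (-1909.4) = -5484.7

-5484.7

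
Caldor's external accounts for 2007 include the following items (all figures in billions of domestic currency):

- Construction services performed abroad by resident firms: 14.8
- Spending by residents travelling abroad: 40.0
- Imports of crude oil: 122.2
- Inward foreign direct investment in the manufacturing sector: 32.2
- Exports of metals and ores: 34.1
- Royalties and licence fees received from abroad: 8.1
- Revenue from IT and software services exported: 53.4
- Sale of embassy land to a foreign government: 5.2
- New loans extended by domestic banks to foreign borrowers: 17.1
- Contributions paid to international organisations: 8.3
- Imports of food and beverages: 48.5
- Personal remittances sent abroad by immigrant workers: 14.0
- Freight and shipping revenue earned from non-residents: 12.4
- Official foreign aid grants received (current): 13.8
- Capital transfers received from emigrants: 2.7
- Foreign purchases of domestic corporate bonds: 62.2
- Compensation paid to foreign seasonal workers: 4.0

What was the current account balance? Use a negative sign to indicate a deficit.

Goods: -122.2 - 48.5 + 34.1 = -136.6
Services: 8.1 + 53.4 + 12.4 - 40.0 + 14.8 = 48.7
Primary income: -4.0
Secondary income: -8.3 + 13.8 - 14.0 = -8.5
Current account = (-136.6) + 48.7 + (-4.0) + (-8.5) = -100.4
(Excluded from the current account — financial account: inward foreign direct investment in the manufacturing sector 32.2, new loans extended by domestic banks to foreign borrowers 17.1, foreign purchases of domestic corporate bonds 62.2; capital account: sale of embassy land to a foreign government 5.2, capital transfers received from emigrants 2.7.)

-100.4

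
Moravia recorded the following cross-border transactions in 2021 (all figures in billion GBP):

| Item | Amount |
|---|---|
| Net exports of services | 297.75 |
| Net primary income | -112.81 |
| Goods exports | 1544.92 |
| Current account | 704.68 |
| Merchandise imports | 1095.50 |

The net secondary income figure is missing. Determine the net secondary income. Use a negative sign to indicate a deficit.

70.32

Current account = goods balance + services balance + net primary income + net secondary income
Sum of the known components = 634.36
Net secondary income = CA - (known components) = 704.68 - 634.36 = 70.32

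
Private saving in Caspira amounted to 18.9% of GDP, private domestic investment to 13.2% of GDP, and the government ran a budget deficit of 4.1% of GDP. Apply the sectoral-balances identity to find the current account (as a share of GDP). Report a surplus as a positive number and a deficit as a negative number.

By the sectoral-balances identity, CA = (S_private - I) + (T - G).
Private balance = 18.9 - 13.2 = 5.7
Government balance (T - G) = -4.1
CA = 5.7 + (-4.1) = 1.6

1.6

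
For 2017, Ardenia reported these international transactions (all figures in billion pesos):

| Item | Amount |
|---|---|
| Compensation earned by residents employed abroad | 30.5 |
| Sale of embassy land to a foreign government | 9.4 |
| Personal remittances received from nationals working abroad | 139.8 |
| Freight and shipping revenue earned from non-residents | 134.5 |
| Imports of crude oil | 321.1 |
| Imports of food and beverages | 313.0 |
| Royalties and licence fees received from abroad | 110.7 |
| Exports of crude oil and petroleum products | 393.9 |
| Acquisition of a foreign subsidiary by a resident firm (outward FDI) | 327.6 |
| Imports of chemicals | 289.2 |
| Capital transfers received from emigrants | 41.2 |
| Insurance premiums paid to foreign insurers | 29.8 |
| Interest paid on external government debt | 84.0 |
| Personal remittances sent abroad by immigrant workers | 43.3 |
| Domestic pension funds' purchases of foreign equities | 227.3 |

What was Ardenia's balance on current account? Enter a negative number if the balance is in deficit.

-271.0

Goods: -289.2 + 393.9 - 313.0 - 321.1 = -529.4
Services: -29.8 + 110.7 + 134.5 = 215.4
Primary income: 30.5 - 84.0 = -53.5
Secondary income: 139.8 - 43.3 = 96.5
Current account = (-529.4) + 215.4 + (-53.5) + 96.5 = -271.0
(Excluded from the current account — capital account: sale of embassy land to a foreign government 9.4, capital transfers received from emigrants 41.2; financial account: acquisition of a foreign subsidiary by a resident firm (outward FDI) 327.6, domestic pension funds' purchases of foreign equities 227.3.)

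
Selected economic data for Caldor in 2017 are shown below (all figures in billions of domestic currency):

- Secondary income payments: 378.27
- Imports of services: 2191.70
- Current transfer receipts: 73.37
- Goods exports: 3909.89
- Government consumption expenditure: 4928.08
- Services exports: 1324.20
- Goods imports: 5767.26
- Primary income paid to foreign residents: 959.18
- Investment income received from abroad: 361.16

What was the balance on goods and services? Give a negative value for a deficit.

-2724.87

Goods balance = 3909.89 - 5767.26 = -1857.37
Services balance = 1324.20 - 2191.70 = -867.50
Trade balance (goods + services) = -1857.37 + (-867.50) = -2724.87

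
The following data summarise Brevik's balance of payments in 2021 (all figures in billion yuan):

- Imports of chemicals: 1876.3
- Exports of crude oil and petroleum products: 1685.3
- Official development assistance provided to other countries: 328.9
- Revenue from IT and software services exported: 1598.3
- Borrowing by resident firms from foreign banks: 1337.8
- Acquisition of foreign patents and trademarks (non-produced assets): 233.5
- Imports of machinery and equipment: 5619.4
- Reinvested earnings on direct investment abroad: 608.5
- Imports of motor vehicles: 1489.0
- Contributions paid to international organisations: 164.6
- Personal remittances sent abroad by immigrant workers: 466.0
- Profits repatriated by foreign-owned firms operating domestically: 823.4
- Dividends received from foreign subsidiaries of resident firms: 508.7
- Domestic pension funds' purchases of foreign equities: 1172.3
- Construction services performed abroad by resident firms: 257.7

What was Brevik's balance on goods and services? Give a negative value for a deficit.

Goods: -1876.3 - 5619.4 + 1685.3 - 1489.0 = -7299.4
Services: 257.7 + 1598.3 = 1856.0
Trade balance = -7299.4 + 1856.0 = -5443.4
(Excluded from the trade balance — secondary income: official development assistance provided to other countries 328.9, contributions paid to international organisations 164.6, personal remittances sent abroad by immigrant workers 466.0; financial account: borrowing by resident firms from foreign banks 1337.8, domestic pension funds' purchases of foreign equities 1172.3; capital account: acquisition of foreign patents and trademarks (non-produced assets) 233.5; primary income: reinvested earnings on direct investment abroad 608.5, profits repatriated by foreign-owned firms operating domestically 823.4, dividends received from foreign subsidiaries of resident firms 508.7.)

-5443.4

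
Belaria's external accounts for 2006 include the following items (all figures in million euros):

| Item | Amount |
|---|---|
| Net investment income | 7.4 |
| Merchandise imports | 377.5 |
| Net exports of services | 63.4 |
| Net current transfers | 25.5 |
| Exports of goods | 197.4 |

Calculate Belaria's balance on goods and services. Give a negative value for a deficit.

Goods balance = 197.4 - 377.5 = -180.1
Services balance = 63.4
Trade balance (goods + services) = -180.1 + 63.4 = -116.7

-116.7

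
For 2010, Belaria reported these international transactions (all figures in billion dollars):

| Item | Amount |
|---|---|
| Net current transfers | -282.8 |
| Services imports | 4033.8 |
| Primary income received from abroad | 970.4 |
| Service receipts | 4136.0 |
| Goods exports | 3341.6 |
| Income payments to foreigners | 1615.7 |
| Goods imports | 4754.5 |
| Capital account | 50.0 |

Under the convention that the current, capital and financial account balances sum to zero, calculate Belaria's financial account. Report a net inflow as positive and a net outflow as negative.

2188.8

Goods balance = 3341.6 - 4754.5 = -1412.9
Services balance = 4136.0 - 4033.8 = 102.2
Trade balance (goods + services) = -1412.9 + 102.2 = -1310.7
Net primary income = 970.4 - 1615.7 = -645.3
Net secondary income = -282.8
Current account = -1310.7 + (-645.3) + (-282.8) = -2238.8
Financial account = -(-2238.8 + 50.0) = 2188.8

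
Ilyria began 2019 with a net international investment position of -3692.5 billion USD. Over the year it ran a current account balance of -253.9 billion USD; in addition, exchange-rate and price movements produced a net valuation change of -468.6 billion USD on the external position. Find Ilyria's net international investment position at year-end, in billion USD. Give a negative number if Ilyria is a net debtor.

Change in NIIP = current account + net valuation change = -253.9 + (-468.6) = -722.5
End-of-year NIIP = -3692.5 + (-722.5) = -4415.0

-4415.0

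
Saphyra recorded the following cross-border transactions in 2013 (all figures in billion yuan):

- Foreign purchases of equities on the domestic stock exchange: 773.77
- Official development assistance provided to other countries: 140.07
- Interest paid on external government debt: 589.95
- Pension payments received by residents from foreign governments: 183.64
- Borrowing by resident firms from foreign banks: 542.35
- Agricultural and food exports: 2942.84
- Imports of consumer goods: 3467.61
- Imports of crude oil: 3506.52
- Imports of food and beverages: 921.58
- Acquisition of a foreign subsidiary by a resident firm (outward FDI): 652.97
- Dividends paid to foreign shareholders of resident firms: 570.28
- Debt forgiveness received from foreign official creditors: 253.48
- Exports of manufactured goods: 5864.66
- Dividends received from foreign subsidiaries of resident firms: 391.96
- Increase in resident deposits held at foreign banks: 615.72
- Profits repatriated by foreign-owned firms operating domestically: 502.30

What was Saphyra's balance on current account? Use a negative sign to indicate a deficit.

-315.21

Goods: -3467.61 - 921.58 + 2942.84 - 3506.52 + 5864.66 = 911.79
Primary income: -589.95 - 570.28 + 391.96 - 502.30 = -1270.57
Secondary income: 183.64 - 140.07 = 43.57
Current account = 911.79 + (-1270.57) + 43.57 = -315.21
(Excluded from the current account — financial account: foreign purchases of equities on the domestic stock exchange 773.77, borrowing by resident firms from foreign banks 542.35, acquisition of a foreign subsidiary by a resident firm (outward FDI) 652.97, increase in resident deposits held at foreign banks 615.72; capital account: debt forgiveness received from foreign official creditors 253.48.)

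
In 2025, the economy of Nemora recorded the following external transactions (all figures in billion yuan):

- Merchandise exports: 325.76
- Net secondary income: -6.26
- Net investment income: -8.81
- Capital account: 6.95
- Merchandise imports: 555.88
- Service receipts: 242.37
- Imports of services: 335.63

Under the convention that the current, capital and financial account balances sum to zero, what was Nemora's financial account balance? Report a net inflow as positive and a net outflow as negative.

Goods balance = 325.76 - 555.88 = -230.12
Services balance = 242.37 - 335.63 = -93.26
Trade balance (goods + services) = -230.12 + (-93.26) = -323.38
Net primary income = -8.81
Net secondary income = -6.26
Current account = -323.38 + (-8.81) + (-6.26) = -338.45
Financial account = -(-338.45 + 6.95) = 331.50

331.50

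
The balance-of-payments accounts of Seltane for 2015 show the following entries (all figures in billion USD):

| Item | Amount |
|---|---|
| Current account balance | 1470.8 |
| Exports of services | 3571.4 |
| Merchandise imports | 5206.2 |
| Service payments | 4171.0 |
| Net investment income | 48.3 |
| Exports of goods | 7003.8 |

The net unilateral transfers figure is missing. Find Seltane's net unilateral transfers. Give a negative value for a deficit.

224.5

Current account = goods balance + services balance + net primary income + net secondary income
Sum of the known components = 1246.3
Net unilateral transfers = CA - (known components) = 1470.8 - 1246.3 = 224.5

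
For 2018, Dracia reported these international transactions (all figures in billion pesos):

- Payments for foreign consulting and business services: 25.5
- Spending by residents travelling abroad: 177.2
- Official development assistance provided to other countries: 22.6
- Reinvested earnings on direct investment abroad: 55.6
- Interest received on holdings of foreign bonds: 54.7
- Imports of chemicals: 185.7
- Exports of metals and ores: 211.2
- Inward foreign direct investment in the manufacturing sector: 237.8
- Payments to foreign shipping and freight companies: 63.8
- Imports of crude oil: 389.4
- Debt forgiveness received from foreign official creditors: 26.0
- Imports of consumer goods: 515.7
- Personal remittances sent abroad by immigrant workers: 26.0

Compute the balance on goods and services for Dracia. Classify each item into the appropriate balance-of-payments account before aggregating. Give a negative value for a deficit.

Goods: -389.4 - 515.7 + 211.2 - 185.7 = -879.6
Services: -25.5 - 177.2 - 63.8 = -266.5
Trade balance = -879.6 + (-266.5) = -1146.1
(Excluded from the trade balance — secondary income: official development assistance provided to other countries 22.6, personal remittances sent abroad by immigrant workers 26.0; primary income: reinvested earnings on direct investment abroad 55.6, interest received on holdings of foreign bonds 54.7; financial account: inward foreign direct investment in the manufacturing sector 237.8; capital account: debt forgiveness received from foreign official creditors 26.0.)

-1146.1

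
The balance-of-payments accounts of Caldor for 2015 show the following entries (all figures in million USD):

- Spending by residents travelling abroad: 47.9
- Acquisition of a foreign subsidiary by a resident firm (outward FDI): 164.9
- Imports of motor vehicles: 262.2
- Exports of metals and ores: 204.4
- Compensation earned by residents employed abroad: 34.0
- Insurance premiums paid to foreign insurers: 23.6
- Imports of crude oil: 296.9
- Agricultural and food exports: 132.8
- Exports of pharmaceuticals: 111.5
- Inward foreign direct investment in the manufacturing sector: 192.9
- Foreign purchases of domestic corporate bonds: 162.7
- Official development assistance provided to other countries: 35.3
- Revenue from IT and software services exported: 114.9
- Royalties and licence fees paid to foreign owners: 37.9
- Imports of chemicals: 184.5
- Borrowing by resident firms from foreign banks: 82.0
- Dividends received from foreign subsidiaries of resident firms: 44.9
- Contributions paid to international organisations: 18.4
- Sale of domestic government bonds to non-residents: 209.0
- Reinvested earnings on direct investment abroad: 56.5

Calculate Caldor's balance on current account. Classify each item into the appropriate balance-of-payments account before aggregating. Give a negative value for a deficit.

-207.7

Goods: -296.9 + 204.4 - 184.5 + 132.8 - 262.2 + 111.5 = -294.9
Services: -47.9 + 114.9 - 23.6 - 37.9 = 5.5
Primary income: 56.5 + 44.9 + 34.0 = 135.4
Secondary income: -35.3 - 18.4 = -53.7
Current account = (-294.9) + 5.5 + 135.4 + (-53.7) = -207.7
(Excluded from the current account — financial account: acquisition of a foreign subsidiary by a resident firm (outward FDI) 164.9, inward foreign direct investment in the manufacturing sector 192.9, foreign purchases of domestic corporate bonds 162.7, borrowing by resident firms from foreign banks 82.0, sale of domestic government bonds to non-residents 209.0.)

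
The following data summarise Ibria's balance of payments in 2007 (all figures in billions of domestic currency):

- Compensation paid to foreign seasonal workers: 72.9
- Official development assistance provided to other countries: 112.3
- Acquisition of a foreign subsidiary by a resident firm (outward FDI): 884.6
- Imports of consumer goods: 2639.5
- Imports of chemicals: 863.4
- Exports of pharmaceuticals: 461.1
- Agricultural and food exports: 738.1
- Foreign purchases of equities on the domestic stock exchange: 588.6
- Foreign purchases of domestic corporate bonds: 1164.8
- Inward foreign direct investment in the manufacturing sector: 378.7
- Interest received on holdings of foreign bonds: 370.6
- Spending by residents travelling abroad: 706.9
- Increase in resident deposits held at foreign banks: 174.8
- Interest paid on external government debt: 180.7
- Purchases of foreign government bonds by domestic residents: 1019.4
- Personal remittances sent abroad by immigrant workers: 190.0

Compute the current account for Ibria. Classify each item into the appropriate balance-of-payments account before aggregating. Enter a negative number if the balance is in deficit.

-3195.9

Goods: -2639.5 + 738.1 - 863.4 + 461.1 = -2303.7
Services: -706.9
Primary income: 370.6 - 72.9 - 180.7 = 117.0
Secondary income: -190.0 - 112.3 = -302.3
Current account = (-2303.7) + (-706.9) + 117.0 + (-302.3) = -3195.9
(Excluded from the current account — financial account: acquisition of a foreign subsidiary by a resident firm (outward FDI) 884.6, foreign purchases of equities on the domestic stock exchange 588.6, foreign purchases of domestic corporate bonds 1164.8, inward foreign direct investment in the manufacturing sector 378.7, increase in resident deposits held at foreign banks 174.8, purchases of foreign government bonds by domestic residents 1019.4.)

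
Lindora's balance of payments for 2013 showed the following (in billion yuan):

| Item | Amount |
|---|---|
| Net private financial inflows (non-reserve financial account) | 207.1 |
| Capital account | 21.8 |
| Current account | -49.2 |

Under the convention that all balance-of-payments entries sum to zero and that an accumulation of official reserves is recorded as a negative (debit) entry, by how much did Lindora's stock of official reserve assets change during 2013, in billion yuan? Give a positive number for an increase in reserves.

179.7

Official reserve transactions balance = -((-49.2) + 21.8 + 207.1) = -179.7
An accumulation of reserves is recorded as a debit (negative entry), so the change in the stock of reserves is the negative of that balance.
Change in official reserves = -(-179.7) = 179.7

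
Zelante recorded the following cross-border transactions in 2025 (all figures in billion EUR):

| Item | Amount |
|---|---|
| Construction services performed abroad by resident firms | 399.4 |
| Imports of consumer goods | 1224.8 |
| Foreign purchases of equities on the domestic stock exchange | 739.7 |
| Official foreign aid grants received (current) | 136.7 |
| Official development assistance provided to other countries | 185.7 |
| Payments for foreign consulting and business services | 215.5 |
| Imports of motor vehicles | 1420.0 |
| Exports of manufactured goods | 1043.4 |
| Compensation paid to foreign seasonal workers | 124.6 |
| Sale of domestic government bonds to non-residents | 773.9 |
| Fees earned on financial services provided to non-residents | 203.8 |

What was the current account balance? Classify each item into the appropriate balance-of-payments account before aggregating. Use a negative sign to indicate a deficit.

Goods: -1224.8 + 1043.4 - 1420.0 = -1601.4
Services: 203.8 + 399.4 - 215.5 = 387.7
Primary income: -124.6
Secondary income: -185.7 + 136.7 = -49.0
Current account = (-1601.4) + 387.7 + (-124.6) + (-49.0) = -1387.3
(Excluded from the current account — financial account: foreign purchases of equities on the domestic stock exchange 739.7, sale of domestic government bonds to non-residents 773.9.)

-1387.3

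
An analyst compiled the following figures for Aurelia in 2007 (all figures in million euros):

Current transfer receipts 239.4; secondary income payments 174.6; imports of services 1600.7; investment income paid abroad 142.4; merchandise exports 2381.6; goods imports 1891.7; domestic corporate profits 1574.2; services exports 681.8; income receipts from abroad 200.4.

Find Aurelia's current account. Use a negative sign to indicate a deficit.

Goods balance = 2381.6 - 1891.7 = 489.9
Services balance = 681.8 - 1600.7 = -918.9
Trade balance (goods + services) = 489.9 + (-918.9) = -429.0
Net primary income = 200.4 - 142.4 = 58.0
Net secondary income = 239.4 - 174.6 = 64.8
Current account = -429.0 + 58.0 + 64.8 = -306.2

-306.2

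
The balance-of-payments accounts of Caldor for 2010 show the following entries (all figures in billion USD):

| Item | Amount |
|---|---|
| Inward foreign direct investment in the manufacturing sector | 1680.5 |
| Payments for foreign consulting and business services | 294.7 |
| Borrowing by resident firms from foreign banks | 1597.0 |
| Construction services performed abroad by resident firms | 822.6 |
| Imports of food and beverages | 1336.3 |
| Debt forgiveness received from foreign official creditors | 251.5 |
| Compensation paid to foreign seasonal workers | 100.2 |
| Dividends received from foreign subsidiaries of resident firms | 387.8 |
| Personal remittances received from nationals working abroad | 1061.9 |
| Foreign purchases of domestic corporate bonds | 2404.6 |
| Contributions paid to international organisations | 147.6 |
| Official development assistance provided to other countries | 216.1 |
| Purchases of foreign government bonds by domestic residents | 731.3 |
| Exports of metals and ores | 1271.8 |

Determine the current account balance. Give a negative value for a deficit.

1449.2

Goods: 1271.8 - 1336.3 = -64.5
Services: -294.7 + 822.6 = 527.9
Primary income: -100.2 + 387.8 = 287.6
Secondary income: -147.6 - 216.1 + 1061.9 = 698.2
Current account = (-64.5) + 527.9 + 287.6 + 698.2 = 1449.2
(Excluded from the current account — financial account: inward foreign direct investment in the manufacturing sector 1680.5, borrowing by resident firms from foreign banks 1597.0, foreign purchases of domestic corporate bonds 2404.6, purchases of foreign government bonds by domestic residents 731.3; capital account: debt forgiveness received from foreign official creditors 251.5.)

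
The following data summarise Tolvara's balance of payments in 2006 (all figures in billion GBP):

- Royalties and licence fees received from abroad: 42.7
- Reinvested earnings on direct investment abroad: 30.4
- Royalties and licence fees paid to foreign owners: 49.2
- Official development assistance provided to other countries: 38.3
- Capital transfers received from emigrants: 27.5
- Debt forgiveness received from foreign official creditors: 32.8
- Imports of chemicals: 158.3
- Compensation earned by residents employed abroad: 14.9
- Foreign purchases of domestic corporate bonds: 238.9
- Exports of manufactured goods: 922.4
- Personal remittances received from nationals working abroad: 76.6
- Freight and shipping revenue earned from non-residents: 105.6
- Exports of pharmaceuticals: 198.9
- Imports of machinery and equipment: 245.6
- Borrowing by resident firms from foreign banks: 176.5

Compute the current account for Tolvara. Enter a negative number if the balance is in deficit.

900.1

Goods: -158.3 + 198.9 + 922.4 - 245.6 = 717.4
Services: -49.2 + 105.6 + 42.7 = 99.1
Primary income: 30.4 + 14.9 = 45.3
Secondary income: -38.3 + 76.6 = 38.3
Current account = 717.4 + 99.1 + 45.3 + 38.3 = 900.1
(Excluded from the current account — capital account: capital transfers received from emigrants 27.5, debt forgiveness received from foreign official creditors 32.8; financial account: foreign purchases of domestic corporate bonds 238.9, borrowing by resident firms from foreign banks 176.5.)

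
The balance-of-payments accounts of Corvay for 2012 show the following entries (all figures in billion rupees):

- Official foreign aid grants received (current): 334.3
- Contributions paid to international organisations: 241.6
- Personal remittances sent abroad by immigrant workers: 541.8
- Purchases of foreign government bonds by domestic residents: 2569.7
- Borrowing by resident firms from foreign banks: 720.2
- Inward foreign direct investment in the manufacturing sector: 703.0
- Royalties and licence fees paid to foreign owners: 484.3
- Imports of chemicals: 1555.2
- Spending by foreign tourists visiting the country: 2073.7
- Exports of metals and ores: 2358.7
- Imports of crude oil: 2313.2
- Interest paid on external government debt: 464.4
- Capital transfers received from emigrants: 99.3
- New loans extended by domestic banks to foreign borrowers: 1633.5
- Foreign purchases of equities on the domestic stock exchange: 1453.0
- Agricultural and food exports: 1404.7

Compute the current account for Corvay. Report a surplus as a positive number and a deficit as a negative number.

570.9

Goods: -1555.2 + 2358.7 + 1404.7 - 2313.2 = -105.0
Services: 2073.7 - 484.3 = 1589.4
Primary income: -464.4
Secondary income: -241.6 - 541.8 + 334.3 = -449.1
Current account = (-105.0) + 1589.4 + (-464.4) + (-449.1) = 570.9
(Excluded from the current account — financial account: purchases of foreign government bonds by domestic residents 2569.7, borrowing by resident firms from foreign banks 720.2, inward foreign direct investment in the manufacturing sector 703.0, new loans extended by domestic banks to foreign borrowers 1633.5, foreign purchases of equities on the domestic stock exchange 1453.0; capital account: capital transfers received from emigrants 99.3.)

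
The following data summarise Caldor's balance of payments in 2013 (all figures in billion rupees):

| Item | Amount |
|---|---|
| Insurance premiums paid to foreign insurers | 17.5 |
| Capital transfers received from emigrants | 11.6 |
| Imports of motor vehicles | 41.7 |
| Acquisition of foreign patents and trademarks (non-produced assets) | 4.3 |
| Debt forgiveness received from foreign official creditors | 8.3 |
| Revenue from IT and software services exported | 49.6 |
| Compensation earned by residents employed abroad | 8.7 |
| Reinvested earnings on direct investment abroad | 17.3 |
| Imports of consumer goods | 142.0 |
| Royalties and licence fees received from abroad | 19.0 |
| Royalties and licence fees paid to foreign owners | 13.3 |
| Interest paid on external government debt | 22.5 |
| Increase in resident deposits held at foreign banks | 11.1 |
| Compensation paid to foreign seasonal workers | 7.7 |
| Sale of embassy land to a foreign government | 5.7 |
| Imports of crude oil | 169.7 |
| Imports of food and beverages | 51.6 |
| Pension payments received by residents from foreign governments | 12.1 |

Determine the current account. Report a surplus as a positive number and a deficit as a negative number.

-359.3

Goods: -142.0 - 41.7 - 169.7 - 51.6 = -405.0
Services: 49.6 - 17.5 + 19.0 - 13.3 = 37.8
Primary income: -7.7 + 8.7 - 22.5 + 17.3 = -4.2
Secondary income: 12.1
Current account = (-405.0) + 37.8 + (-4.2) + 12.1 = -359.3
(Excluded from the current account — capital account: capital transfers received from emigrants 11.6, acquisition of foreign patents and trademarks (non-produced assets) 4.3, debt forgiveness received from foreign official creditors 8.3, sale of embassy land to a foreign government 5.7; financial account: increase in resident deposits held at foreign banks 11.1.)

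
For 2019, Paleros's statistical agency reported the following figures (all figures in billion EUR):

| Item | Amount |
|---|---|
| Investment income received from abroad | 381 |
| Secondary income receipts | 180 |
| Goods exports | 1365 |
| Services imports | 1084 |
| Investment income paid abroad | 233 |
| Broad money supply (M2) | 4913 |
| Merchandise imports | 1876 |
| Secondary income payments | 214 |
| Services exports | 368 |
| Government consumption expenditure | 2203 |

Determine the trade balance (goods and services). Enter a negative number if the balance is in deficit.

-1227

Goods balance = 1365 - 1876 = -511
Services balance = 368 - 1084 = -716
Trade balance (goods + services) = -511 + (-716) = -1227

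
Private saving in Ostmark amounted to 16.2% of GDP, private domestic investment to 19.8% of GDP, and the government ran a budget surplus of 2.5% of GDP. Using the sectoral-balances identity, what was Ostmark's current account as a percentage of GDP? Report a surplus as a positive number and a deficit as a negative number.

By the sectoral-balances identity, CA = (S_private - I) + (T - G).
Private balance = 16.2 - 19.8 = -3.6
Government balance (T - G) = 2.5
CA = -3.6 + 2.5 = -1.1

-1.1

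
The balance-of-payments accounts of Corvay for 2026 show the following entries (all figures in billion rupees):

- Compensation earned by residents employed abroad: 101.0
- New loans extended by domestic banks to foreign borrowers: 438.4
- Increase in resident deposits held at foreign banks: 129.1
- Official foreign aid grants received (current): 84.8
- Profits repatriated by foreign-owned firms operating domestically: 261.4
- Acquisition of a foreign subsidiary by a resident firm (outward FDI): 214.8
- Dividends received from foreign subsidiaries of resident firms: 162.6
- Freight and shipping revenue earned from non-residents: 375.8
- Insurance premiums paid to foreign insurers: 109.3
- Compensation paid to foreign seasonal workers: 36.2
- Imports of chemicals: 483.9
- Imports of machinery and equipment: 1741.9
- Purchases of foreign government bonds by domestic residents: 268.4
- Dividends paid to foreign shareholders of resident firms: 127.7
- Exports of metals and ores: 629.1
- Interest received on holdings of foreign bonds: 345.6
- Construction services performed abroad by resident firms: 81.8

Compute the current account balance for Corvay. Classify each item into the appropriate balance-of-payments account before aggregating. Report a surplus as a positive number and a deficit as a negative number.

-979.7

Goods: -483.9 - 1741.9 + 629.1 = -1596.7
Services: -109.3 + 81.8 + 375.8 = 348.3
Primary income: 162.6 + 345.6 - 127.7 - 36.2 + 101.0 - 261.4 = 183.9
Secondary income: 84.8
Current account = (-1596.7) + 348.3 + 183.9 + 84.8 = -979.7
(Excluded from the current account — financial account: new loans extended by domestic banks to foreign borrowers 438.4, increase in resident deposits held at foreign banks 129.1, acquisition of a foreign subsidiary by a resident firm (outward FDI) 214.8, purchases of foreign government bonds by domestic residents 268.4.)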